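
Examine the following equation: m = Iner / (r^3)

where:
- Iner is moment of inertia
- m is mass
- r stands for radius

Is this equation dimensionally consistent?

No

Iner (moment of inertia) has dimensions [L^2 M].
m (mass) has dimensions [M].
r (radius) has dimensions [L].

Left side: [M]
Right side: [L^-1 M]

The two sides have different dimensions, so the equation is NOT dimensionally consistent.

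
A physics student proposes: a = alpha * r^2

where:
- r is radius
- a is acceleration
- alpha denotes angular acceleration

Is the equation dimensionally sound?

No

r (radius) has dimensions [L].
a (acceleration) has dimensions [L T^-2].
alpha (angular acceleration) has dimensions [T^-2].

Left side: [L T^-2]
Right side: [L^2 T^-2]

The two sides have different dimensions, so the equation is NOT dimensionally consistent.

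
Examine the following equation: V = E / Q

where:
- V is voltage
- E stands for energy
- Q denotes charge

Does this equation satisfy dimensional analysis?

Yes

V (voltage) has dimensions [I^-1 L^2 M T^-3].
E (energy) has dimensions [L^2 M T^-2].
Q (charge) has dimensions [I T].

Left side: [I^-1 L^2 M T^-3]
Right side: [I^-1 L^2 M T^-3]

Both sides have the same dimensions, so the equation is dimensionally consistent.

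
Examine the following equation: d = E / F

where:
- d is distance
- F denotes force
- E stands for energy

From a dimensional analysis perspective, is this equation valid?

Yes

d (distance) has dimensions [L].
F (force) has dimensions [L M T^-2].
E (energy) has dimensions [L^2 M T^-2].

Left side: [L]
Right side: [L]

Both sides have the same dimensions, so the equation is dimensionally consistent.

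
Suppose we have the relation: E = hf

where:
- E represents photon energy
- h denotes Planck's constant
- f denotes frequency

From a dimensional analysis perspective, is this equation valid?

Yes

E (photon energy) has dimensions [L^2 M T^-2].
h (Planck's constant) has dimensions [L^2 M T^-1].
f (frequency) has dimensions [T^-1].

Left side: [L^2 M T^-2]
Right side: [L^2 M T^-2]

Both sides have the same dimensions, so the equation is dimensionally consistent.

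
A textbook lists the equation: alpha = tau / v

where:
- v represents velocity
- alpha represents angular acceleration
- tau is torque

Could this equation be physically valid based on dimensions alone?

No

v (velocity) has dimensions [L T^-1].
alpha (angular acceleration) has dimensions [T^-2].
tau (torque) has dimensions [L^2 M T^-2].

Left side: [T^-2]
Right side: [L M T^-1]

The two sides have different dimensions, so the equation is NOT dimensionally consistent.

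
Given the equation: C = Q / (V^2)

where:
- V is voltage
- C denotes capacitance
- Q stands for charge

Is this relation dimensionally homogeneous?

No

V (voltage) has dimensions [I^-1 L^2 M T^-3].
C (capacitance) has dimensions [I^2 L^-2 M^-1 T^4].
Q (charge) has dimensions [I T].

Left side: [I^2 L^-2 M^-1 T^4]
Right side: [I^3 L^-4 M^-2 T^7]

The two sides have different dimensions, so the equation is NOT dimensionally consistent.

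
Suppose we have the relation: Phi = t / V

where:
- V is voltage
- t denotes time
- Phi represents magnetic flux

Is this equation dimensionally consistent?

No

V (voltage) has dimensions [I^-1 L^2 M T^-3].
t (time) has dimensions [T].
Phi (magnetic flux) has dimensions [I^-1 L^2 M T^-2].

Left side: [I^-1 L^2 M T^-2]
Right side: [I L^-2 M^-1 T^4]

The two sides have different dimensions, so the equation is NOT dimensionally consistent.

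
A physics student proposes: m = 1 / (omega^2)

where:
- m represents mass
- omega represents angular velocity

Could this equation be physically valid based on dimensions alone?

No

m (mass) has dimensions [M].
omega (angular velocity) has dimensions [T^-1].

Left side: [M]
Right side: [T^2]

The two sides have different dimensions, so the equation is NOT dimensionally consistent.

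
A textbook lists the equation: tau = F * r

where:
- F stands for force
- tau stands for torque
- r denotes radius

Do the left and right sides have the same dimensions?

Yes

F (force) has dimensions [L M T^-2].
tau (torque) has dimensions [L^2 M T^-2].
r (radius) has dimensions [L].

Left side: [L^2 M T^-2]
Right side: [L^2 M T^-2]

Both sides have the same dimensions, so the equation is dimensionally consistent.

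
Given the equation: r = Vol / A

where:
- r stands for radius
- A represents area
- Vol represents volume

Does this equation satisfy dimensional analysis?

Yes

r (radius) has dimensions [L].
A (area) has dimensions [L^2].
Vol (volume) has dimensions [L^3].

Left side: [L]
Right side: [L]

Both sides have the same dimensions, so the equation is dimensionally consistent.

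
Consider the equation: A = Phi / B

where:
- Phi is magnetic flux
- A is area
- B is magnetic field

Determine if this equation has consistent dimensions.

Yes

Phi (magnetic flux) has dimensions [I^-1 L^2 M T^-2].
A (area) has dimensions [L^2].
B (magnetic field) has dimensions [I^-1 M T^-2].

Left side: [L^2]
Right side: [L^2]

Both sides have the same dimensions, so the equation is dimensionally consistent.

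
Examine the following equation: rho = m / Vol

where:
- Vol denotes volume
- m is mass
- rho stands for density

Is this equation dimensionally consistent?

Yes

Vol (volume) has dimensions [L^3].
m (mass) has dimensions [M].
rho (density) has dimensions [L^-3 M].

Left side: [L^-3 M]
Right side: [L^-3 M]

Both sides have the same dimensions, so the equation is dimensionally consistent.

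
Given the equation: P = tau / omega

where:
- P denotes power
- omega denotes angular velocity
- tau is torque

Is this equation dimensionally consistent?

No

P (power) has dimensions [L^2 M T^-3].
omega (angular velocity) has dimensions [T^-1].
tau (torque) has dimensions [L^2 M T^-2].

Left side: [L^2 M T^-3]
Right side: [L^2 M T^-1]

The two sides have different dimensions, so the equation is NOT dimensionally consistent.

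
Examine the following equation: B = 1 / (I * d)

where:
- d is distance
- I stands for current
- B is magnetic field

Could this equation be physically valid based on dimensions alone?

No

d (distance) has dimensions [L].
I (current) has dimensions [I].
B (magnetic field) has dimensions [I^-1 M T^-2].

Left side: [I^-1 M T^-2]
Right side: [I^-1 L^-1]

The two sides have different dimensions, so the equation is NOT dimensionally consistent.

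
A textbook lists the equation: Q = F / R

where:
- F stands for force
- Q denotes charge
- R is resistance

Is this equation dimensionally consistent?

No

F (force) has dimensions [L M T^-2].
Q (charge) has dimensions [I T].
R (resistance) has dimensions [I^-2 L^2 M T^-3].

Left side: [I T]
Right side: [I^2 L^-1 T]

The two sides have different dimensions, so the equation is NOT dimensionally consistent.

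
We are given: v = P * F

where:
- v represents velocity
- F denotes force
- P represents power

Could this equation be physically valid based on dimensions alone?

No

v (velocity) has dimensions [L T^-1].
F (force) has dimensions [L M T^-2].
P (power) has dimensions [L^2 M T^-3].

Left side: [L T^-1]
Right side: [L^3 M^2 T^-5]

The two sides have different dimensions, so the equation is NOT dimensionally consistent.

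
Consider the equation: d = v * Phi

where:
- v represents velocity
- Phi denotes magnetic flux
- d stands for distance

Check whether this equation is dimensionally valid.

No

v (velocity) has dimensions [L T^-1].
Phi (magnetic flux) has dimensions [I^-1 L^2 M T^-2].
d (distance) has dimensions [L].

Left side: [L]
Right side: [I^-1 L^3 M T^-3]

The two sides have different dimensions, so the equation is NOT dimensionally consistent.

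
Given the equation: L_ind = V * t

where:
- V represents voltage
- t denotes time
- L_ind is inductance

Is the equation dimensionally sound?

No

V (voltage) has dimensions [I^-1 L^2 M T^-3].
t (time) has dimensions [T].
L_ind (inductance) has dimensions [I^-2 L^2 M T^-2].

Left side: [I^-2 L^2 M T^-2]
Right side: [I^-1 L^2 M T^-2]

The two sides have different dimensions, so the equation is NOT dimensionally consistent.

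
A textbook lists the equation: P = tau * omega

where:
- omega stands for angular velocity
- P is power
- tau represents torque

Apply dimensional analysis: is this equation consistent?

Yes

omega (angular velocity) has dimensions [T^-1].
P (power) has dimensions [L^2 M T^-3].
tau (torque) has dimensions [L^2 M T^-2].

Left side: [L^2 M T^-3]
Right side: [L^2 M T^-3]

Both sides have the same dimensions, so the equation is dimensionally consistent.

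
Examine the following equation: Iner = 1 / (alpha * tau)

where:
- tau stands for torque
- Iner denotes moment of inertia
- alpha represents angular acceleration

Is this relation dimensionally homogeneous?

No

tau (torque) has dimensions [L^2 M T^-2].
Iner (moment of inertia) has dimensions [L^2 M].
alpha (angular acceleration) has dimensions [T^-2].

Left side: [L^2 M]
Right side: [L^-2 M^-1 T^4]

The two sides have different dimensions, so the equation is NOT dimensionally consistent.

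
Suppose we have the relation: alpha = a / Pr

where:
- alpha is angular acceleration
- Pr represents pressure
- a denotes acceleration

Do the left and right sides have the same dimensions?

No

alpha (angular acceleration) has dimensions [T^-2].
Pr (pressure) has dimensions [L^-1 M T^-2].
a (acceleration) has dimensions [L T^-2].

Left side: [T^-2]
Right side: [L^2 M^-1]

The two sides have different dimensions, so the equation is NOT dimensionally consistent.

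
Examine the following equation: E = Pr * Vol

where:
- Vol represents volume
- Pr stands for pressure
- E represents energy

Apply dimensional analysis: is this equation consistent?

Yes

Vol (volume) has dimensions [L^3].
Pr (pressure) has dimensions [L^-1 M T^-2].
E (energy) has dimensions [L^2 M T^-2].

Left side: [L^2 M T^-2]
Right side: [L^2 M T^-2]

Both sides have the same dimensions, so the equation is dimensionally consistent.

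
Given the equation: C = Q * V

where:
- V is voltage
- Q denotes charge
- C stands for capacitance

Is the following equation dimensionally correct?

No

V (voltage) has dimensions [I^-1 L^2 M T^-3].
Q (charge) has dimensions [I T].
C (capacitance) has dimensions [I^2 L^-2 M^-1 T^4].

Left side: [I^2 L^-2 M^-1 T^4]
Right side: [L^2 M T^-2]

The two sides have different dimensions, so the equation is NOT dimensionally consistent.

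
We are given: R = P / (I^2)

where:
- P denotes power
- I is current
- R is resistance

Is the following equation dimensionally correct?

Yes

P (power) has dimensions [L^2 M T^-3].
I (current) has dimensions [I].
R (resistance) has dimensions [I^-2 L^2 M T^-3].

Left side: [I^-2 L^2 M T^-3]
Right side: [I^-2 L^2 M T^-3]

Both sides have the same dimensions, so the equation is dimensionally consistent.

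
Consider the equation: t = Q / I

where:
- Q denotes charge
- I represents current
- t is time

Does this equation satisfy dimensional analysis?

Yes

Q (charge) has dimensions [I T].
I (current) has dimensions [I].
t (time) has dimensions [T].

Left side: [T]
Right side: [T]

Both sides have the same dimensions, so the equation is dimensionally consistent.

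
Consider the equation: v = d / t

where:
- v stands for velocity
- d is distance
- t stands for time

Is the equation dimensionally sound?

Yes

v (velocity) has dimensions [L T^-1].
d (distance) has dimensions [L].
t (time) has dimensions [T].

Left side: [L T^-1]
Right side: [L T^-1]

Both sides have the same dimensions, so the equation is dimensionally consistent.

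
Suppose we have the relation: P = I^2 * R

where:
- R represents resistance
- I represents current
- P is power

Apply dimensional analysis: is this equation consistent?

Yes

R (resistance) has dimensions [I^-2 L^2 M T^-3].
I (current) has dimensions [I].
P (power) has dimensions [L^2 M T^-3].

Left side: [L^2 M T^-3]
Right side: [L^2 M T^-3]

Both sides have the same dimensions, so the equation is dimensionally consistent.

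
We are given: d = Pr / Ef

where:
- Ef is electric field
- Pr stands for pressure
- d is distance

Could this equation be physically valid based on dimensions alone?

No

Ef (electric field) has dimensions [I^-1 L M T^-3].
Pr (pressure) has dimensions [L^-1 M T^-2].
d (distance) has dimensions [L].

Left side: [L]
Right side: [I L^-2 T]

The two sides have different dimensions, so the equation is NOT dimensionally consistent.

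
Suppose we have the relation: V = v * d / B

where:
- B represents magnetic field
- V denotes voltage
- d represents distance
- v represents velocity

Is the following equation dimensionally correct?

No

B (magnetic field) has dimensions [I^-1 M T^-2].
V (voltage) has dimensions [I^-1 L^2 M T^-3].
d (distance) has dimensions [L].
v (velocity) has dimensions [L T^-1].

Left side: [I^-1 L^2 M T^-3]
Right side: [I L^2 M^-1 T]

The two sides have different dimensions, so the equation is NOT dimensionally consistent.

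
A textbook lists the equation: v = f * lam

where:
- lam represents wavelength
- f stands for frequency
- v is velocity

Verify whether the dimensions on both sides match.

Yes

lam (wavelength) has dimensions [L].
f (frequency) has dimensions [T^-1].
v (velocity) has dimensions [L T^-1].

Left side: [L T^-1]
Right side: [L T^-1]

Both sides have the same dimensions, so the equation is dimensionally consistent.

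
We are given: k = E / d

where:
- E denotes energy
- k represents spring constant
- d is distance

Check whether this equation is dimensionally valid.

No

E (energy) has dimensions [L^2 M T^-2].
k (spring constant) has dimensions [M T^-2].
d (distance) has dimensions [L].

Left side: [M T^-2]
Right side: [L M T^-2]

The two sides have different dimensions, so the equation is NOT dimensionally consistent.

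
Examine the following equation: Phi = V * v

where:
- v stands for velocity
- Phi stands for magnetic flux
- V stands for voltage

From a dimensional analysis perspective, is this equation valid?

No

v (velocity) has dimensions [L T^-1].
Phi (magnetic flux) has dimensions [I^-1 L^2 M T^-2].
V (voltage) has dimensions [I^-1 L^2 M T^-3].

Left side: [I^-1 L^2 M T^-2]
Right side: [I^-1 L^3 M T^-4]

The two sides have different dimensions, so the equation is NOT dimensionally consistent.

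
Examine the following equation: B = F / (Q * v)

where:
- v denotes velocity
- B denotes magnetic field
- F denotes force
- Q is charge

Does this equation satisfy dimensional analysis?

Yes

v (velocity) has dimensions [L T^-1].
B (magnetic field) has dimensions [I^-1 M T^-2].
F (force) has dimensions [L M T^-2].
Q (charge) has dimensions [I T].

Left side: [I^-1 M T^-2]
Right side: [I^-1 M T^-2]

Both sides have the same dimensions, so the equation is dimensionally consistent.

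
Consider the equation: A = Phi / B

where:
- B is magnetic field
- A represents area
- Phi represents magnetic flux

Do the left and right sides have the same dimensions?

Yes

B (magnetic field) has dimensions [I^-1 M T^-2].
A (area) has dimensions [L^2].
Phi (magnetic flux) has dimensions [I^-1 L^2 M T^-2].

Left side: [L^2]
Right side: [L^2]

Both sides have the same dimensions, so the equation is dimensionally consistent.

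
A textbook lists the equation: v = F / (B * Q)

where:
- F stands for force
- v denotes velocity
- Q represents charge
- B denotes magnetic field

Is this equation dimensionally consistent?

Yes

F (force) has dimensions [L M T^-2].
v (velocity) has dimensions [L T^-1].
Q (charge) has dimensions [I T].
B (magnetic field) has dimensions [I^-1 M T^-2].

Left side: [L T^-1]
Right side: [L T^-1]

Both sides have the same dimensions, so the equation is dimensionally consistent.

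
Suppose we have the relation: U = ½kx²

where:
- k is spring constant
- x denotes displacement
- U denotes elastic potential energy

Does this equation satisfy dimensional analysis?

Yes

k (spring constant) has dimensions [M T^-2].
x (displacement) has dimensions [L].
U (elastic potential energy) has dimensions [L^2 M T^-2].

Left side: [L^2 M T^-2]
Right side: [L^2 M T^-2]

Both sides have the same dimensions, so the equation is dimensionally consistent.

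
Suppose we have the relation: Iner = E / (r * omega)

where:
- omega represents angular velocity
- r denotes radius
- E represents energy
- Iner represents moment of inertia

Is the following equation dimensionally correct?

No

omega (angular velocity) has dimensions [T^-1].
r (radius) has dimensions [L].
E (energy) has dimensions [L^2 M T^-2].
Iner (moment of inertia) has dimensions [L^2 M].

Left side: [L^2 M]
Right side: [L M T^-1]

The two sides have different dimensions, so the equation is NOT dimensionally consistent.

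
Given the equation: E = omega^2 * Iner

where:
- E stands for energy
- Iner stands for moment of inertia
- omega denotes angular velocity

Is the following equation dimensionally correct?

Yes

E (energy) has dimensions [L^2 M T^-2].
Iner (moment of inertia) has dimensions [L^2 M].
omega (angular velocity) has dimensions [T^-1].

Left side: [L^2 M T^-2]
Right side: [L^2 M T^-2]

Both sides have the same dimensions, so the equation is dimensionally consistent.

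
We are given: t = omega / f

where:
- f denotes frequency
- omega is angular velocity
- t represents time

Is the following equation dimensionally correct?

No

f (frequency) has dimensions [T^-1].
omega (angular velocity) has dimensions [T^-1].
t (time) has dimensions [T].

Left side: [T]
Right side: [dimensionless]

The two sides have different dimensions, so the equation is NOT dimensionally consistent.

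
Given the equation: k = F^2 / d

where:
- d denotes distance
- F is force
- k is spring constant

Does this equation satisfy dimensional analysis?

No

d (distance) has dimensions [L].
F (force) has dimensions [L M T^-2].
k (spring constant) has dimensions [M T^-2].

Left side: [M T^-2]
Right side: [L M^2 T^-4]

The two sides have different dimensions, so the equation is NOT dimensionally consistent.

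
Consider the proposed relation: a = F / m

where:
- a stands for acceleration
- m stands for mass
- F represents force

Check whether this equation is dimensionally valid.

Yes

a (acceleration) has dimensions [L T^-2].
m (mass) has dimensions [M].
F (force) has dimensions [L M T^-2].

Left side: [L T^-2]
Right side: [L T^-2]

Both sides have the same dimensions, so the equation is dimensionally consistent.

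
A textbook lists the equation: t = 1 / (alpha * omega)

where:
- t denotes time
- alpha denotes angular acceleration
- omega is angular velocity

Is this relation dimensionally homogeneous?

No

t (time) has dimensions [T].
alpha (angular acceleration) has dimensions [T^-2].
omega (angular velocity) has dimensions [T^-1].

Left side: [T]
Right side: [T^3]

The two sides have different dimensions, so the equation is NOT dimensionally consistent.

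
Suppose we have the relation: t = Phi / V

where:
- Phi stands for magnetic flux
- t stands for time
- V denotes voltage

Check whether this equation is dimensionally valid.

Yes

Phi (magnetic flux) has dimensions [I^-1 L^2 M T^-2].
t (time) has dimensions [T].
V (voltage) has dimensions [I^-1 L^2 M T^-3].

Left side: [T]
Right side: [T]

Both sides have the same dimensions, so the equation is dimensionally consistent.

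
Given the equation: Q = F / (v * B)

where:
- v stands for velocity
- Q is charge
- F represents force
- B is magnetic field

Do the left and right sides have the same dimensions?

Yes

v (velocity) has dimensions [L T^-1].
Q (charge) has dimensions [I T].
F (force) has dimensions [L M T^-2].
B (magnetic field) has dimensions [I^-1 M T^-2].

Left side: [I T]
Right side: [I T]

Both sides have the same dimensions, so the equation is dimensionally consistent.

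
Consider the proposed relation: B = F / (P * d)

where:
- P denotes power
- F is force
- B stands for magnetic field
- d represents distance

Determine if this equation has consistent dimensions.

No

P (power) has dimensions [L^2 M T^-3].
F (force) has dimensions [L M T^-2].
B (magnetic field) has dimensions [I^-1 M T^-2].
d (distance) has dimensions [L].

Left side: [I^-1 M T^-2]
Right side: [L^-2 T]

The two sides have different dimensions, so the equation is NOT dimensionally consistent.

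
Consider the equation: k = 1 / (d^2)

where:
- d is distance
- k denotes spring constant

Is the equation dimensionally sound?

No

d (distance) has dimensions [L].
k (spring constant) has dimensions [M T^-2].

Left side: [M T^-2]
Right side: [L^-2]

The two sides have different dimensions, so the equation is NOT dimensionally consistent.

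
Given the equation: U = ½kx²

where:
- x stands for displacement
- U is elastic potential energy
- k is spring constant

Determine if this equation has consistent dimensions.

Yes

x (displacement) has dimensions [L].
U (elastic potential energy) has dimensions [L^2 M T^-2].
k (spring constant) has dimensions [M T^-2].

Left side: [L^2 M T^-2]
Right side: [L^2 M T^-2]

Both sides have the same dimensions, so the equation is dimensionally consistent.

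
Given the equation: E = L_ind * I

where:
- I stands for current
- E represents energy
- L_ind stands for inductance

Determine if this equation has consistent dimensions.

No

I (current) has dimensions [I].
E (energy) has dimensions [L^2 M T^-2].
L_ind (inductance) has dimensions [I^-2 L^2 M T^-2].

Left side: [L^2 M T^-2]
Right side: [I^-1 L^2 M T^-2]

The two sides have different dimensions, so the equation is NOT dimensionally consistent.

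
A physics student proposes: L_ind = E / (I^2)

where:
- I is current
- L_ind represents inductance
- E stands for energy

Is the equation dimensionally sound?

Yes

I (current) has dimensions [I].
L_ind (inductance) has dimensions [I^-2 L^2 M T^-2].
E (energy) has dimensions [L^2 M T^-2].

Left side: [I^-2 L^2 M T^-2]
Right side: [I^-2 L^2 M T^-2]

Both sides have the same dimensions, so the equation is dimensionally consistent.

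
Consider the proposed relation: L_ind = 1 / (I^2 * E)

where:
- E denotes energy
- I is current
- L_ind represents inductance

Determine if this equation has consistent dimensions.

No

E (energy) has dimensions [L^2 M T^-2].
I (current) has dimensions [I].
L_ind (inductance) has dimensions [I^-2 L^2 M T^-2].

Left side: [I^-2 L^2 M T^-2]
Right side: [I^-2 L^-2 M^-1 T^2]

The two sides have different dimensions, so the equation is NOT dimensionally consistent.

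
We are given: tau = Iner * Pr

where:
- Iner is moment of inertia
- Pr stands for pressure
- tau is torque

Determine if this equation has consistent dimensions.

No

Iner (moment of inertia) has dimensions [L^2 M].
Pr (pressure) has dimensions [L^-1 M T^-2].
tau (torque) has dimensions [L^2 M T^-2].

Left side: [L^2 M T^-2]
Right side: [L M^2 T^-2]

The two sides have different dimensions, so the equation is NOT dimensionally consistent.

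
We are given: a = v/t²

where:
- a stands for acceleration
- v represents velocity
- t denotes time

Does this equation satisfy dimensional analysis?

No

a (acceleration) has dimensions [L T^-2].
v (velocity) has dimensions [L T^-1].
t (time) has dimensions [T].

Left side: [L T^-2]
Right side: [L T^-3]

The two sides have different dimensions, so the equation is NOT dimensionally consistent.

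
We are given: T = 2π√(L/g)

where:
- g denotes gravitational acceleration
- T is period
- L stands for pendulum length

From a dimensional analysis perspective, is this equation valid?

Yes

g (gravitational acceleration) has dimensions [L T^-2].
T (period) has dimensions [T].
L (pendulum length) has dimensions [L].

Left side: [T]
Right side: [T]

Both sides have the same dimensions, so the equation is dimensionally consistent.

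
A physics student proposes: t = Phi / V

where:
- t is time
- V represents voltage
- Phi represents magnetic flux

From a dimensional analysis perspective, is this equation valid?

Yes

t (time) has dimensions [T].
V (voltage) has dimensions [I^-1 L^2 M T^-3].
Phi (magnetic flux) has dimensions [I^-1 L^2 M T^-2].

Left side: [T]
Right side: [T]

Both sides have the same dimensions, so the equation is dimensionally consistent.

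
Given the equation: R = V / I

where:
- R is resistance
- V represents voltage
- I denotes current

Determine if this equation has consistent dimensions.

Yes

R (resistance) has dimensions [I^-2 L^2 M T^-3].
V (voltage) has dimensions [I^-1 L^2 M T^-3].
I (current) has dimensions [I].

Left side: [I^-2 L^2 M T^-3]
Right side: [I^-2 L^2 M T^-3]

Both sides have the same dimensions, so the equation is dimensionally consistent.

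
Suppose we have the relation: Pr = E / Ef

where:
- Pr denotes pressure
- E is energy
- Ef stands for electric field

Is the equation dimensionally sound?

No

Pr (pressure) has dimensions [L^-1 M T^-2].
E (energy) has dimensions [L^2 M T^-2].
Ef (electric field) has dimensions [I^-1 L M T^-3].

Left side: [L^-1 M T^-2]
Right side: [I L T]

The two sides have different dimensions, so the equation is NOT dimensionally consistent.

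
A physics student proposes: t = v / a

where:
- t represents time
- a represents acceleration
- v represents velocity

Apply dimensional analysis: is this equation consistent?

Yes

t (time) has dimensions [T].
a (acceleration) has dimensions [L T^-2].
v (velocity) has dimensions [L T^-1].

Left side: [T]
Right side: [T]

Both sides have the same dimensions, so the equation is dimensionally consistent.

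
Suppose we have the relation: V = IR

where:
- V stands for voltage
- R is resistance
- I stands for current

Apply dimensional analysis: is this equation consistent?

Yes

V (voltage) has dimensions [I^-1 L^2 M T^-3].
R (resistance) has dimensions [I^-2 L^2 M T^-3].
I (current) has dimensions [I].

Left side: [I^-1 L^2 M T^-3]
Right side: [I^-1 L^2 M T^-3]

Both sides have the same dimensions, so the equation is dimensionally consistent.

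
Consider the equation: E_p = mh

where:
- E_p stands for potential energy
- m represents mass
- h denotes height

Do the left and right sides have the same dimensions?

No

E_p (potential energy) has dimensions [L^2 M T^-2].
m (mass) has dimensions [M].
h (height) has dimensions [L].

Left side: [L^2 M T^-2]
Right side: [L M]

The two sides have different dimensions, so the equation is NOT dimensionally consistent.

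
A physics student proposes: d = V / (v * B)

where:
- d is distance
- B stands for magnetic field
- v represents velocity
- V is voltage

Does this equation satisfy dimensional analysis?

Yes

d (distance) has dimensions [L].
B (magnetic field) has dimensions [I^-1 M T^-2].
v (velocity) has dimensions [L T^-1].
V (voltage) has dimensions [I^-1 L^2 M T^-3].

Left side: [L]
Right side: [L]

Both sides have the same dimensions, so the equation is dimensionally consistent.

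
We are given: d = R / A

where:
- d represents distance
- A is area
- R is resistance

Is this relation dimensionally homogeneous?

No

d (distance) has dimensions [L].
A (area) has dimensions [L^2].
R (resistance) has dimensions [I^-2 L^2 M T^-3].

Left side: [L]
Right side: [I^-2 M T^-3]

The two sides have different dimensions, so the equation is NOT dimensionally consistent.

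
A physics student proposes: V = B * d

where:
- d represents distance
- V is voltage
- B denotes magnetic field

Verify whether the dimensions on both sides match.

No

d (distance) has dimensions [L].
V (voltage) has dimensions [I^-1 L^2 M T^-3].
B (magnetic field) has dimensions [I^-1 M T^-2].

Left side: [I^-1 L^2 M T^-3]
Right side: [I^-1 L M T^-2]

The two sides have different dimensions, so the equation is NOT dimensionally consistent.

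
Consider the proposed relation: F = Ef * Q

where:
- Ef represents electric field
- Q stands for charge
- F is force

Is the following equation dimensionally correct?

Yes

Ef (electric field) has dimensions [I^-1 L M T^-3].
Q (charge) has dimensions [I T].
F (force) has dimensions [L M T^-2].

Left side: [L M T^-2]
Right side: [L M T^-2]

Both sides have the same dimensions, so the equation is dimensionally consistent.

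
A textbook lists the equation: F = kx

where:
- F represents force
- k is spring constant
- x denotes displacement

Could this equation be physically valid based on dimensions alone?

Yes

F (force) has dimensions [L M T^-2].
k (spring constant) has dimensions [M T^-2].
x (displacement) has dimensions [L].

Left side: [L M T^-2]
Right side: [L M T^-2]

Both sides have the same dimensions, so the equation is dimensionally consistent.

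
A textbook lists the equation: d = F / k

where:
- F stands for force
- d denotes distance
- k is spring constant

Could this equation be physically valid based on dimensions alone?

Yes

F (force) has dimensions [L M T^-2].
d (distance) has dimensions [L].
k (spring constant) has dimensions [M T^-2].

Left side: [L]
Right side: [L]

Both sides have the same dimensions, so the equation is dimensionally consistent.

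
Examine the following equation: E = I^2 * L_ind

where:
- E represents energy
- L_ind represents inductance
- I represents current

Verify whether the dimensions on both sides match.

Yes

E (energy) has dimensions [L^2 M T^-2].
L_ind (inductance) has dimensions [I^-2 L^2 M T^-2].
I (current) has dimensions [I].

Left side: [L^2 M T^-2]
Right side: [L^2 M T^-2]

Both sides have the same dimensions, so the equation is dimensionally consistent.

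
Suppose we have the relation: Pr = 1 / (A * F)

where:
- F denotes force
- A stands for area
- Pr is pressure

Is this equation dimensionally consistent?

No

F (force) has dimensions [L M T^-2].
A (area) has dimensions [L^2].
Pr (pressure) has dimensions [L^-1 M T^-2].

Left side: [L^-1 M T^-2]
Right side: [L^-3 M^-1 T^2]

The two sides have different dimensions, so the equation is NOT dimensionally consistent.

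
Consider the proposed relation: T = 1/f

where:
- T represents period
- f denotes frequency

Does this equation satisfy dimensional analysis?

Yes

T (period) has dimensions [T].
f (frequency) has dimensions [T^-1].

Left side: [T]
Right side: [T]

Both sides have the same dimensions, so the equation is dimensionally consistent.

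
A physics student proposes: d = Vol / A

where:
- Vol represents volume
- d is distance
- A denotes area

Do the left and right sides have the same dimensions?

Yes

Vol (volume) has dimensions [L^3].
d (distance) has dimensions [L].
A (area) has dimensions [L^2].

Left side: [L]
Right side: [L]

Both sides have the same dimensions, so the equation is dimensionally consistent.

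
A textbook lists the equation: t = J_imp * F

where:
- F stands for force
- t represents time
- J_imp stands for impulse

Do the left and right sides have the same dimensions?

No

F (force) has dimensions [L M T^-2].
t (time) has dimensions [T].
J_imp (impulse) has dimensions [L M T^-1].

Left side: [T]
Right side: [L^2 M^2 T^-3]

The two sides have different dimensions, so the equation is NOT dimensionally consistent.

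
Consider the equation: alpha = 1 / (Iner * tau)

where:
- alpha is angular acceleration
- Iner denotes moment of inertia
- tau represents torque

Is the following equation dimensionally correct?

No

alpha (angular acceleration) has dimensions [T^-2].
Iner (moment of inertia) has dimensions [L^2 M].
tau (torque) has dimensions [L^2 M T^-2].

Left side: [T^-2]
Right side: [L^-4 M^-2 T^2]

The two sides have different dimensions, so the equation is NOT dimensionally consistent.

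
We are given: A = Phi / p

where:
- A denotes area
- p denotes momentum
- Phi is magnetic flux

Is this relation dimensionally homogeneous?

No

A (area) has dimensions [L^2].
p (momentum) has dimensions [L M T^-1].
Phi (magnetic flux) has dimensions [I^-1 L^2 M T^-2].

Left side: [L^2]
Right side: [I^-1 L T^-1]

The two sides have different dimensions, so the equation is NOT dimensionally consistent.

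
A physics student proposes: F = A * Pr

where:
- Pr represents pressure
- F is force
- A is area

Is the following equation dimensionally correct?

Yes

Pr (pressure) has dimensions [L^-1 M T^-2].
F (force) has dimensions [L M T^-2].
A (area) has dimensions [L^2].

Left side: [L M T^-2]
Right side: [L M T^-2]

Both sides have the same dimensions, so the equation is dimensionally consistent.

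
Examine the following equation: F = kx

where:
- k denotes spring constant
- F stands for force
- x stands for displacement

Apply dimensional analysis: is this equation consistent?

Yes

k (spring constant) has dimensions [M T^-2].
F (force) has dimensions [L M T^-2].
x (displacement) has dimensions [L].

Left side: [L M T^-2]
Right side: [L M T^-2]

Both sides have the same dimensions, so the equation is dimensionally consistent.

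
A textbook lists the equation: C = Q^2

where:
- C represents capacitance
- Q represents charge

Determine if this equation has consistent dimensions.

No

C (capacitance) has dimensions [I^2 L^-2 M^-1 T^4].
Q (charge) has dimensions [I T].

Left side: [I^2 L^-2 M^-1 T^4]
Right side: [I^2 T^2]

The two sides have different dimensions, so the equation is NOT dimensionally consistent.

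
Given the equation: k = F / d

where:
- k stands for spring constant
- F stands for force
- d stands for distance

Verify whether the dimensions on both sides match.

Yes

k (spring constant) has dimensions [M T^-2].
F (force) has dimensions [L M T^-2].
d (distance) has dimensions [L].

Left side: [M T^-2]
Right side: [M T^-2]

Both sides have the same dimensions, so the equation is dimensionally consistent.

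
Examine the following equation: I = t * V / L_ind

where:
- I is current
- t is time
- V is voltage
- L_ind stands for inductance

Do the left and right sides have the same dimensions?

Yes

I (current) has dimensions [I].
t (time) has dimensions [T].
V (voltage) has dimensions [I^-1 L^2 M T^-3].
L_ind (inductance) has dimensions [I^-2 L^2 M T^-2].

Left side: [I]
Right side: [I]

Both sides have the same dimensions, so the equation is dimensionally consistent.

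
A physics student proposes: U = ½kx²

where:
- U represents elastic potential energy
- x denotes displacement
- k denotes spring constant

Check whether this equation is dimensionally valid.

Yes

U (elastic potential energy) has dimensions [L^2 M T^-2].
x (displacement) has dimensions [L].
k (spring constant) has dimensions [M T^-2].

Left side: [L^2 M T^-2]
Right side: [L^2 M T^-2]

Both sides have the same dimensions, so the equation is dimensionally consistent.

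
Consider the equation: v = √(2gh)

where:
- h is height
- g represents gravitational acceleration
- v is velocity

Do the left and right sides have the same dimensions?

Yes

h (height) has dimensions [L].
g (gravitational acceleration) has dimensions [L T^-2].
v (velocity) has dimensions [L T^-1].

Left side: [L T^-1]
Right side: [L T^-1]

Both sides have the same dimensions, so the equation is dimensionally consistent.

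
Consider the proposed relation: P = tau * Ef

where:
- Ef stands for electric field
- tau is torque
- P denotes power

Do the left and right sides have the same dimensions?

No

Ef (electric field) has dimensions [I^-1 L M T^-3].
tau (torque) has dimensions [L^2 M T^-2].
P (power) has dimensions [L^2 M T^-3].

Left side: [L^2 M T^-3]
Right side: [I^-1 L^3 M^2 T^-5]

The two sides have different dimensions, so the equation is NOT dimensionally consistent.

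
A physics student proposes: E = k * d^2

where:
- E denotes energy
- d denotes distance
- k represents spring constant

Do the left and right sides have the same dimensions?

Yes

E (energy) has dimensions [L^2 M T^-2].
d (distance) has dimensions [L].
k (spring constant) has dimensions [M T^-2].

Left side: [L^2 M T^-2]
Right side: [L^2 M T^-2]

Both sides have the same dimensions, so the equation is dimensionally consistent.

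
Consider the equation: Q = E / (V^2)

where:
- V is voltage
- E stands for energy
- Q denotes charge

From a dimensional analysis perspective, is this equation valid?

No

V (voltage) has dimensions [I^-1 L^2 M T^-3].
E (energy) has dimensions [L^2 M T^-2].
Q (charge) has dimensions [I T].

Left side: [I T]
Right side: [I^2 L^-2 M^-1 T^4]

The two sides have different dimensions, so the equation is NOT dimensionally consistent.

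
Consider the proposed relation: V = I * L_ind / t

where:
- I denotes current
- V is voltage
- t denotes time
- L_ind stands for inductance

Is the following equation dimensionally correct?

Yes

I (current) has dimensions [I].
V (voltage) has dimensions [I^-1 L^2 M T^-3].
t (time) has dimensions [T].
L_ind (inductance) has dimensions [I^-2 L^2 M T^-2].

Left side: [I^-1 L^2 M T^-3]
Right side: [I^-1 L^2 M T^-3]

Both sides have the same dimensions, so the equation is dimensionally consistent.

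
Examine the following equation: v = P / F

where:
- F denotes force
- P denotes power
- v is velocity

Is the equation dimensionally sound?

Yes

F (force) has dimensions [L M T^-2].
P (power) has dimensions [L^2 M T^-3].
v (velocity) has dimensions [L T^-1].

Left side: [L T^-1]
Right side: [L T^-1]

Both sides have the same dimensions, so the equation is dimensionally consistent.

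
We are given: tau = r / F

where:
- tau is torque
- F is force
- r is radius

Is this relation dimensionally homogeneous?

No

tau (torque) has dimensions [L^2 M T^-2].
F (force) has dimensions [L M T^-2].
r (radius) has dimensions [L].

Left side: [L^2 M T^-2]
Right side: [M^-1 T^2]

The two sides have different dimensions, so the equation is NOT dimensionally consistent.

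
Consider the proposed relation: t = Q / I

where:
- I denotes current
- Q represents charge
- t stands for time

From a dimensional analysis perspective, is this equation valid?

Yes

I (current) has dimensions [I].
Q (charge) has dimensions [I T].
t (time) has dimensions [T].

Left side: [T]
Right side: [T]

Both sides have the same dimensions, so the equation is dimensionally consistent.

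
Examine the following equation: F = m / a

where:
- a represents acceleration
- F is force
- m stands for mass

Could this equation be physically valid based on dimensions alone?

No

a (acceleration) has dimensions [L T^-2].
F (force) has dimensions [L M T^-2].
m (mass) has dimensions [M].

Left side: [L M T^-2]
Right side: [L^-1 M T^2]

The two sides have different dimensions, so the equation is NOT dimensionally consistent.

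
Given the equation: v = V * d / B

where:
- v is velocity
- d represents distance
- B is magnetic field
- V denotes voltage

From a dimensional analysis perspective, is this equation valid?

No

v (velocity) has dimensions [L T^-1].
d (distance) has dimensions [L].
B (magnetic field) has dimensions [I^-1 M T^-2].
V (voltage) has dimensions [I^-1 L^2 M T^-3].

Left side: [L T^-1]
Right side: [L^3 T^-1]

The two sides have different dimensions, so the equation is NOT dimensionally consistent.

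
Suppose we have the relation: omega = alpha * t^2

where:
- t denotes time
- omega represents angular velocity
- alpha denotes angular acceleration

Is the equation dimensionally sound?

No

t (time) has dimensions [T].
omega (angular velocity) has dimensions [T^-1].
alpha (angular acceleration) has dimensions [T^-2].

Left side: [T^-1]
Right side: [dimensionless]

The two sides have different dimensions, so the equation is NOT dimensionally consistent.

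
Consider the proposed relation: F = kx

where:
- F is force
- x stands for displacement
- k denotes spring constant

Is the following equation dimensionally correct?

Yes

F (force) has dimensions [L M T^-2].
x (displacement) has dimensions [L].
k (spring constant) has dimensions [M T^-2].

Left side: [L M T^-2]
Right side: [L M T^-2]

Both sides have the same dimensions, so the equation is dimensionally consistent.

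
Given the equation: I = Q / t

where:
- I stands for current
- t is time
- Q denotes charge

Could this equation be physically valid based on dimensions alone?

Yes

I (current) has dimensions [I].
t (time) has dimensions [T].
Q (charge) has dimensions [I T].

Left side: [I]
Right side: [I]

Both sides have the same dimensions, so the equation is dimensionally consistent.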